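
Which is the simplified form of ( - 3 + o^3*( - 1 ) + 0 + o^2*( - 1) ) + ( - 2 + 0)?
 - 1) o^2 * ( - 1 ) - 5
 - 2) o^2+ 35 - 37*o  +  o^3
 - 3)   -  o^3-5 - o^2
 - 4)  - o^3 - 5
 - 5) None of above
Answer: 3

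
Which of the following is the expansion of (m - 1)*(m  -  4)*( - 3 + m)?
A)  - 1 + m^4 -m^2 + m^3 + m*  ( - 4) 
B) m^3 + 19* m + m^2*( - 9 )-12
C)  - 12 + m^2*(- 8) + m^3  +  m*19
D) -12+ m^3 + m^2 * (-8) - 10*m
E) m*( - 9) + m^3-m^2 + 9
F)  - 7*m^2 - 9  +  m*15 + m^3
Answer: C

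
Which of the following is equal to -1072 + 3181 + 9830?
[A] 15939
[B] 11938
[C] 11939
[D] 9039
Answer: C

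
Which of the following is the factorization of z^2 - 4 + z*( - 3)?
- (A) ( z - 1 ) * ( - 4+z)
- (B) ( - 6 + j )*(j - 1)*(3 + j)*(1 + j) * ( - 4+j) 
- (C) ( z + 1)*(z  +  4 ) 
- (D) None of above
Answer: D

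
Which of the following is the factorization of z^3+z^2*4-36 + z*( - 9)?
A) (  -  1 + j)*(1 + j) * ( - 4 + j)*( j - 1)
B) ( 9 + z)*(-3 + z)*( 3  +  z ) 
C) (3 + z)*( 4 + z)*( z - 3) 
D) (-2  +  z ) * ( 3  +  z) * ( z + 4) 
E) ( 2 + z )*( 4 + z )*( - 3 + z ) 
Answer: C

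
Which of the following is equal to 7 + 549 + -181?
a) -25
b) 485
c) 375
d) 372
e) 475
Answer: c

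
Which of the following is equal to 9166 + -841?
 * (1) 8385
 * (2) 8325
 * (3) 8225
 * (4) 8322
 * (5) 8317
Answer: 2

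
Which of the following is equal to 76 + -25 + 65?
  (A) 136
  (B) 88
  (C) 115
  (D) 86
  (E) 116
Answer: E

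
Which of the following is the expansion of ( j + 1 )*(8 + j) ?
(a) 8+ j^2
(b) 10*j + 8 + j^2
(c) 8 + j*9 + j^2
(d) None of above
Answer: c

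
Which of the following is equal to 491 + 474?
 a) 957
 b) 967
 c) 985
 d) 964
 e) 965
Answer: e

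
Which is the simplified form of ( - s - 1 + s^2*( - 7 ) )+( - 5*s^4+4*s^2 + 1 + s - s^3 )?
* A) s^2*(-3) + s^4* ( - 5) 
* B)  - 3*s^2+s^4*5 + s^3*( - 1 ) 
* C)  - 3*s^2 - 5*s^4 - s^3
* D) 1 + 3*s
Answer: C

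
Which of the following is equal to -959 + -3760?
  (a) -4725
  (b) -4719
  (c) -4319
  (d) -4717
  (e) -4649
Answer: b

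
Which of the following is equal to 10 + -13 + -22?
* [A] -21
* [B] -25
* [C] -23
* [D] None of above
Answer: B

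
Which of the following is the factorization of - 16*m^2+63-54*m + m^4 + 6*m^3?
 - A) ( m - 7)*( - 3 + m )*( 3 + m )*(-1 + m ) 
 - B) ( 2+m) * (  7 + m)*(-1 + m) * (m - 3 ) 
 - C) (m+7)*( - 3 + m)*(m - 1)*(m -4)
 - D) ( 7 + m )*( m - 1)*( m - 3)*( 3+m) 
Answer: D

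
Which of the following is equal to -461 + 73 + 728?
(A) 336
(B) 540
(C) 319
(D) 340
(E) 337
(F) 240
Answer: D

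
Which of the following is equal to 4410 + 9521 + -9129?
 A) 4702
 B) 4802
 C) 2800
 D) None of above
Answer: B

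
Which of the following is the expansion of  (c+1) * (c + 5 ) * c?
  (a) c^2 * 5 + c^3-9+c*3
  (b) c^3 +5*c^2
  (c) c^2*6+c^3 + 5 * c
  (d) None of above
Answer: c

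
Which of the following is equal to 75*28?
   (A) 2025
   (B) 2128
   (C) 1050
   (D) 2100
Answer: D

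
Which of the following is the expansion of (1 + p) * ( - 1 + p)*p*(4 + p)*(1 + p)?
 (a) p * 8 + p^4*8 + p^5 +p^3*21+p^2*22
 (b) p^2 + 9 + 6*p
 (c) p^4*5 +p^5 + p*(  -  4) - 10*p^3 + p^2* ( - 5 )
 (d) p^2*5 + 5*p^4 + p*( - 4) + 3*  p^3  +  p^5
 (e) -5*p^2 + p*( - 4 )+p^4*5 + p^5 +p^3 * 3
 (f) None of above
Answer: e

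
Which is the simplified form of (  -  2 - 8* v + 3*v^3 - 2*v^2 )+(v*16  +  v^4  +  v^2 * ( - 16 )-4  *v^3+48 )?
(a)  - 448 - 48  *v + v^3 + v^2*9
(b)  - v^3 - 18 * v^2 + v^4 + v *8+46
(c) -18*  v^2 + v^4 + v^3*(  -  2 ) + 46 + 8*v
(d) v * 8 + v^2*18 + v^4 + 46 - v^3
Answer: b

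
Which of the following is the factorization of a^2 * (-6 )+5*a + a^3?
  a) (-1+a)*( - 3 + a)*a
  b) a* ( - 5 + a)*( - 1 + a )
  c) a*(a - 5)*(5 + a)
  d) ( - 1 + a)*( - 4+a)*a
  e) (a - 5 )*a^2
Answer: b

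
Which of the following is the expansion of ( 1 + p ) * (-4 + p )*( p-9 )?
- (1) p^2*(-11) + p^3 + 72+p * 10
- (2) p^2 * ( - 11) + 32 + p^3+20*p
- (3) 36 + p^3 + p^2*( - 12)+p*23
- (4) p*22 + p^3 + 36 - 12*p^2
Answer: 3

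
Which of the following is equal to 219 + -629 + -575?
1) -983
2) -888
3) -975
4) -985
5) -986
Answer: 4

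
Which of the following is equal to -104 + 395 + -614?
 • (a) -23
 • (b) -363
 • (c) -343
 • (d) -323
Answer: d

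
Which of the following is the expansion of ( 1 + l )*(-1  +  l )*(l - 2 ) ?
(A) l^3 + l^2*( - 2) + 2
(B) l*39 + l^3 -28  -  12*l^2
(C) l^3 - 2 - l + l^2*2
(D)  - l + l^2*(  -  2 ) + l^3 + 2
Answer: D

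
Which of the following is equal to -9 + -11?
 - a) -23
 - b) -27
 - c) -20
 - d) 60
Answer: c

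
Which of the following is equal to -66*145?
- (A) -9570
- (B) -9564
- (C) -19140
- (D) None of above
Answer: A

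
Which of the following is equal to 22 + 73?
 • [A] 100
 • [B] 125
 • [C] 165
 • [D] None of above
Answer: D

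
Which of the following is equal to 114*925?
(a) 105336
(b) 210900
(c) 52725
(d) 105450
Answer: d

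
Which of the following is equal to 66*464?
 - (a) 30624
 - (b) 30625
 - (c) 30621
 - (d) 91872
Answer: a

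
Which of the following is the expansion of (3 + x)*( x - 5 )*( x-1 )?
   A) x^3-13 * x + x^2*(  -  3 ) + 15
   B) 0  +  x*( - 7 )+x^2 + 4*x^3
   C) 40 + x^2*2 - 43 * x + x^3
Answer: A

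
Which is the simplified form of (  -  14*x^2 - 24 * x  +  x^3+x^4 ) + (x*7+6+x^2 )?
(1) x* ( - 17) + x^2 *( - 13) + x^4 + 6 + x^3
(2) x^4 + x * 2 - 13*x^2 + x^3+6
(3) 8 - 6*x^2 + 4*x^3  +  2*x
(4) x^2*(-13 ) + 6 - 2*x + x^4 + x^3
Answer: 1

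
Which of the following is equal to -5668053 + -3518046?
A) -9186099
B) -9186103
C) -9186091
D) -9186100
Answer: A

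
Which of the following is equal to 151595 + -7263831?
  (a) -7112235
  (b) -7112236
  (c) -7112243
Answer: b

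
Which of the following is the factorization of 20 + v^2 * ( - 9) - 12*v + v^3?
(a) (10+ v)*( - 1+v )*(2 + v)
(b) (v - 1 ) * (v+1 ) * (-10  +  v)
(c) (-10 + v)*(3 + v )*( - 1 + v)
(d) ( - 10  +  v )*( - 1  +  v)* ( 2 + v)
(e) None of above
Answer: d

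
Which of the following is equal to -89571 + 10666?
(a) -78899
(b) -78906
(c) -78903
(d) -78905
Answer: d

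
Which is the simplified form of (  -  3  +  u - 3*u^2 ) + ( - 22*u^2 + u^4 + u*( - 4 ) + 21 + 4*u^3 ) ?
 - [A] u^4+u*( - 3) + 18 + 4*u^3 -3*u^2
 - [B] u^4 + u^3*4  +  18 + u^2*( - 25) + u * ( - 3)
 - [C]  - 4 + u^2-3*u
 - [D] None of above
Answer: B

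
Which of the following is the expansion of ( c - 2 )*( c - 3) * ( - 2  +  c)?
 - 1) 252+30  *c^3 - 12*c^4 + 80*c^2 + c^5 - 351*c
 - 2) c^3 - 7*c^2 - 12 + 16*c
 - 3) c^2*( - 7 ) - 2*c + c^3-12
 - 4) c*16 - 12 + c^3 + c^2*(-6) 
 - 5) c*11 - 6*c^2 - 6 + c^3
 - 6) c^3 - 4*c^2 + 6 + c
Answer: 2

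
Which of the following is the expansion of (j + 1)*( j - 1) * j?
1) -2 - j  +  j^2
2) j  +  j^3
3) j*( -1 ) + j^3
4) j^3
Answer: 3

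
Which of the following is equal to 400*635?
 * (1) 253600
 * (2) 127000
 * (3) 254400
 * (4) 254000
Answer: 4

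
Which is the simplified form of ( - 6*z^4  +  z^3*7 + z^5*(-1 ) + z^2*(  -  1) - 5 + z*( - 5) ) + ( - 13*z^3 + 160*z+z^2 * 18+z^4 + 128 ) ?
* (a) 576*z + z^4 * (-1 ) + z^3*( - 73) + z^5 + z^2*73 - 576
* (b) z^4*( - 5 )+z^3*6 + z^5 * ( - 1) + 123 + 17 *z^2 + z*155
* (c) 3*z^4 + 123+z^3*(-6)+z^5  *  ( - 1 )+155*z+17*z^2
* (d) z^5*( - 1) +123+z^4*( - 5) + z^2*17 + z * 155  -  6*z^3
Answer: d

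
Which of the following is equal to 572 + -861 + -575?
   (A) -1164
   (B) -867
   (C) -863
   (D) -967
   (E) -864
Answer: E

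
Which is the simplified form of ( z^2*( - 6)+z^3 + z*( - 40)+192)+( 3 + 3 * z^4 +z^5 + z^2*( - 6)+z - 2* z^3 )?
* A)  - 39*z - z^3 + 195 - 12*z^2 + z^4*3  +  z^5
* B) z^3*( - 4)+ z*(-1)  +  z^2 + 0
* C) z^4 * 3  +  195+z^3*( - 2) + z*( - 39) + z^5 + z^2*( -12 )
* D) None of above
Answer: A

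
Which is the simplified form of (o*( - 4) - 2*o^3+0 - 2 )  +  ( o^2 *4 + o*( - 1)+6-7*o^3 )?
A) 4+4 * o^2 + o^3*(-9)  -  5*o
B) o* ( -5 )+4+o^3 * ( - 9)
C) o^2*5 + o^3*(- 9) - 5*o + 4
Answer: A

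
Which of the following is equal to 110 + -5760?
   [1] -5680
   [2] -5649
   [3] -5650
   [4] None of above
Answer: 3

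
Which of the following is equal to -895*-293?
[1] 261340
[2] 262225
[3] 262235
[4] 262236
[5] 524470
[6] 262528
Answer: 3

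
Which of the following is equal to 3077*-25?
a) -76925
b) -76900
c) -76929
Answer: a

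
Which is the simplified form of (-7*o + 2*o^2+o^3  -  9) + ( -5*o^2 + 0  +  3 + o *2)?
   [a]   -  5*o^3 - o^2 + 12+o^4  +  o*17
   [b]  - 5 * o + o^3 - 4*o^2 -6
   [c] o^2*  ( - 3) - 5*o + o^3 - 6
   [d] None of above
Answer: c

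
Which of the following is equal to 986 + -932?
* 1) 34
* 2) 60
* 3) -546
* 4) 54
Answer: 4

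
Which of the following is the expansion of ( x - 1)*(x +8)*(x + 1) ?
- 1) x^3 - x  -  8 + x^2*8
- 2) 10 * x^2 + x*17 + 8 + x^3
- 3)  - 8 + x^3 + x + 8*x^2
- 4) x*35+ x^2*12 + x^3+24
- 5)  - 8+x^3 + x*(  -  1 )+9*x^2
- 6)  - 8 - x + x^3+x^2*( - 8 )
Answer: 1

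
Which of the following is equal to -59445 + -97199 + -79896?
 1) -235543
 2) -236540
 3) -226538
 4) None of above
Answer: 2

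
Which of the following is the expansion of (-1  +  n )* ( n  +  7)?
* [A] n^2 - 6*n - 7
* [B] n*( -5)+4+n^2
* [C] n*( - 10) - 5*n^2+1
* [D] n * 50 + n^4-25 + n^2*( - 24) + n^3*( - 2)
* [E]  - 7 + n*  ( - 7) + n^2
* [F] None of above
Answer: F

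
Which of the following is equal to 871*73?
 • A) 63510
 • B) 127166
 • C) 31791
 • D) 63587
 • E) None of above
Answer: E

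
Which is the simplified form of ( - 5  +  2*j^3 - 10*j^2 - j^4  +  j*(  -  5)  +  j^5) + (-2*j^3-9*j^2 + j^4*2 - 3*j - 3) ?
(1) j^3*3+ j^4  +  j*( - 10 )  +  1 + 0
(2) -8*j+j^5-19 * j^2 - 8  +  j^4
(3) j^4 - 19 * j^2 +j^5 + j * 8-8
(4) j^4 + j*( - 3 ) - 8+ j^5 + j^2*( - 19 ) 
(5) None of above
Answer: 2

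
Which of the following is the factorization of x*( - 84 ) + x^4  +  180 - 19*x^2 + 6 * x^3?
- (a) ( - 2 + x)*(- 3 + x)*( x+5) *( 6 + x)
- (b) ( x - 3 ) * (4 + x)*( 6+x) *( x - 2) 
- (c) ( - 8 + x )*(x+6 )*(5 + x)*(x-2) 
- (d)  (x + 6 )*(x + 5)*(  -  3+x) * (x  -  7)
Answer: a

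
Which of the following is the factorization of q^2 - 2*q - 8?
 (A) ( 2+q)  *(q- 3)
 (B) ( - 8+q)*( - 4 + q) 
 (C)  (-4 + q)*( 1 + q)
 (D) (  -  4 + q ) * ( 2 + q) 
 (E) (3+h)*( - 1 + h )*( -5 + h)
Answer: D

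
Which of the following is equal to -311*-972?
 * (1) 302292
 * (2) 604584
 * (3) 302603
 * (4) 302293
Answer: 1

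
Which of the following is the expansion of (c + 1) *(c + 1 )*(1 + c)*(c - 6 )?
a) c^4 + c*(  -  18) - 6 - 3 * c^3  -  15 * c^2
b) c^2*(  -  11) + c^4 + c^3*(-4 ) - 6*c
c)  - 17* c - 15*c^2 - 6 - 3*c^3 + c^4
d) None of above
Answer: c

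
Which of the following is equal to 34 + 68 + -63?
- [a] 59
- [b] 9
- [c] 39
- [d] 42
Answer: c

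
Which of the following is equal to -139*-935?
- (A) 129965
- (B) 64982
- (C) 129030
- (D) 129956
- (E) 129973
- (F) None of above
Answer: A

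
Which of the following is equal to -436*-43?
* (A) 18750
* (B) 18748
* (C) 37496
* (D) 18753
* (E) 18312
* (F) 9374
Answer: B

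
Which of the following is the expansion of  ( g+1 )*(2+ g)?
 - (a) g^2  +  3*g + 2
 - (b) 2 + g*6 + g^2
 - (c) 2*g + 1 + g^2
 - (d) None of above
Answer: a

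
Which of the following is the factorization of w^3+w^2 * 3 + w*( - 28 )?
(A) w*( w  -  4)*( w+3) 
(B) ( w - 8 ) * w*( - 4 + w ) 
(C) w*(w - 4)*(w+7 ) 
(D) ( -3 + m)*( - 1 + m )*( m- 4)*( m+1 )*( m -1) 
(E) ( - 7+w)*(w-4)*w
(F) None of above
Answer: C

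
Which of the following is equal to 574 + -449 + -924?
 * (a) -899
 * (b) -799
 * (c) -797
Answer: b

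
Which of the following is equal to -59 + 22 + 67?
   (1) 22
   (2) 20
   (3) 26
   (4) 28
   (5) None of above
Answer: 5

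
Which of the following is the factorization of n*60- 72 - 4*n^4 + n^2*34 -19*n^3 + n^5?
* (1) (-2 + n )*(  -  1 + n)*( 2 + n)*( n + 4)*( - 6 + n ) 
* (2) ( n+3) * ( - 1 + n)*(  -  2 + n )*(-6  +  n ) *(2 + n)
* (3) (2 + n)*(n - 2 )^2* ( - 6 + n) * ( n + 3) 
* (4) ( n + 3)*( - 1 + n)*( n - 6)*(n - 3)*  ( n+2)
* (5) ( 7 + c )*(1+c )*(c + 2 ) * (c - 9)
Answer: 2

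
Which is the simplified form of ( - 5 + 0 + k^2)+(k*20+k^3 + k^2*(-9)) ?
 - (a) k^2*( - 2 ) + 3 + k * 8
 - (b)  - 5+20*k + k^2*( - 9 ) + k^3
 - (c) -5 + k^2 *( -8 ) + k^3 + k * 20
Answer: c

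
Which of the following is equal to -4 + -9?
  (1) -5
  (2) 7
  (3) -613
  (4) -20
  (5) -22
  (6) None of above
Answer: 6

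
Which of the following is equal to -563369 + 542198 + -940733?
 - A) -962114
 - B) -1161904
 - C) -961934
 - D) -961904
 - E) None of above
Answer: D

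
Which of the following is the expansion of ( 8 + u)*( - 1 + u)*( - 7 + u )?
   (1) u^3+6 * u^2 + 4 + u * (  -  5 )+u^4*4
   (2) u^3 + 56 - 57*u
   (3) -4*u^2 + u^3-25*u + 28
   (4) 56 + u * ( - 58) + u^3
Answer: 2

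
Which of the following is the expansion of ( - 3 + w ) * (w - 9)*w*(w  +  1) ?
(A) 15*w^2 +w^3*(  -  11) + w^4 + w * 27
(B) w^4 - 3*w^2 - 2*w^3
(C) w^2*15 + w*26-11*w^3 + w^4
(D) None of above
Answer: A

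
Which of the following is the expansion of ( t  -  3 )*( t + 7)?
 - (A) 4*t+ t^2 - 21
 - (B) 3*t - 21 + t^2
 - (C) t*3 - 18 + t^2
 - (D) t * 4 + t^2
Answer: A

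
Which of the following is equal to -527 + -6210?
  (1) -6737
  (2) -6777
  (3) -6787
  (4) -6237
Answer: 1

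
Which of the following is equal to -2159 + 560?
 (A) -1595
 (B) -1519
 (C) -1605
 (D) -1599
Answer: D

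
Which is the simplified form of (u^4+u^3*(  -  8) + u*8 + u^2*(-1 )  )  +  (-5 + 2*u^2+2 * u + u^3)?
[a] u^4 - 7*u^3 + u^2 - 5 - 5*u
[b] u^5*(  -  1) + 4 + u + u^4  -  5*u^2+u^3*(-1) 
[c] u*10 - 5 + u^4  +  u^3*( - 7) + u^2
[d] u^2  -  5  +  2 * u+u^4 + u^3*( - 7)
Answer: c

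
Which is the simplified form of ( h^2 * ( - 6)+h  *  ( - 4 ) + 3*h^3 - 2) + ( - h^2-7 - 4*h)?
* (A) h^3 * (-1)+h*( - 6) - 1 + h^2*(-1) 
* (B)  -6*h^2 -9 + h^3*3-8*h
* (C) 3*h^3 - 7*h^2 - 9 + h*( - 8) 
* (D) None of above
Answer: C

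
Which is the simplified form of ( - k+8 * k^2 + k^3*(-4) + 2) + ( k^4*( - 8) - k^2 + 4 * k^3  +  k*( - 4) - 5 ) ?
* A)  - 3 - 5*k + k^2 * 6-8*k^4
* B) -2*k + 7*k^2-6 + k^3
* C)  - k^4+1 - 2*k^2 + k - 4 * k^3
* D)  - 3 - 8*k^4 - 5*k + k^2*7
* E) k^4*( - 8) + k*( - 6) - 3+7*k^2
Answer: D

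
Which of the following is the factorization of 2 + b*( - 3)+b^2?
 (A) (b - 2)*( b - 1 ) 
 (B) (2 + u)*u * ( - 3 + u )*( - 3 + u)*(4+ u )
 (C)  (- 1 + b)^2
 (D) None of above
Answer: A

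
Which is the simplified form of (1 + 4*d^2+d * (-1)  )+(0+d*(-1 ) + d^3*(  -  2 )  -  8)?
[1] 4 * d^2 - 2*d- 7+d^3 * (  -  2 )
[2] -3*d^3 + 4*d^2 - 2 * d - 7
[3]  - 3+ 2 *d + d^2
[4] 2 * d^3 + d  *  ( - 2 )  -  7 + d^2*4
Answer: 1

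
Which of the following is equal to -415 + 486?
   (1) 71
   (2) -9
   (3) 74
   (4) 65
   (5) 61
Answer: 1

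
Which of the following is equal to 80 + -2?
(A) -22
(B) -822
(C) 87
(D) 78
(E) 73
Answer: D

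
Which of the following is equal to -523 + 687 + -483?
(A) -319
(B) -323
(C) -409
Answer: A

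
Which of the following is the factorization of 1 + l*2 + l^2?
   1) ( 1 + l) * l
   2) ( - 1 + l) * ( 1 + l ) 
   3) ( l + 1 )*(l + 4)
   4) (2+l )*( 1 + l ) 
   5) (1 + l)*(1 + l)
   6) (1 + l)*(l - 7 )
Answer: 5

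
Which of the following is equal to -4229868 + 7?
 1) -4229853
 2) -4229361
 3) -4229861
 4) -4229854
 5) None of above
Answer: 3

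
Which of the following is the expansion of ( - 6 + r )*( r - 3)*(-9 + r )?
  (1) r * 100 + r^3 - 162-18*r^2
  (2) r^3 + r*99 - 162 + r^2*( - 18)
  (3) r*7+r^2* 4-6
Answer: 2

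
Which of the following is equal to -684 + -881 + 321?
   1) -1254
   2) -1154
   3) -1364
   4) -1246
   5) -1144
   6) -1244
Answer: 6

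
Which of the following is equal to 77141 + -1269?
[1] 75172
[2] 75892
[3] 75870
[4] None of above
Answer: 4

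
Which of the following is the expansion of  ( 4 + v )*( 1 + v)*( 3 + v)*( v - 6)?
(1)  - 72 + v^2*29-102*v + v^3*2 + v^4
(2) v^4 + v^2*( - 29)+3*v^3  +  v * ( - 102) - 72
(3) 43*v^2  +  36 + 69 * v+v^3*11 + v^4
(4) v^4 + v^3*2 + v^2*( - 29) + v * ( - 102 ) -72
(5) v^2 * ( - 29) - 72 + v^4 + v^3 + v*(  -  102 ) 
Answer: 4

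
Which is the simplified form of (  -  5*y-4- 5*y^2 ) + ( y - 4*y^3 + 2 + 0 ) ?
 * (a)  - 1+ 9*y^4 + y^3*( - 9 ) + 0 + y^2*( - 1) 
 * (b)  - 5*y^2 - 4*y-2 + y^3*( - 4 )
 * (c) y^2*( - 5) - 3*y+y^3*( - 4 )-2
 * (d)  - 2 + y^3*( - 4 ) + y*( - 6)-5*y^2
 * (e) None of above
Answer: b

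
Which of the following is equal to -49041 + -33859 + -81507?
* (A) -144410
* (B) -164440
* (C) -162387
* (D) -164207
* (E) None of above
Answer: E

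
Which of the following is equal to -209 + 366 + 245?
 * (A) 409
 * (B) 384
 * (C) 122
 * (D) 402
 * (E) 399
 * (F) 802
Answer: D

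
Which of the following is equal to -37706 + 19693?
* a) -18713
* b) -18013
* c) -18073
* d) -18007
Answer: b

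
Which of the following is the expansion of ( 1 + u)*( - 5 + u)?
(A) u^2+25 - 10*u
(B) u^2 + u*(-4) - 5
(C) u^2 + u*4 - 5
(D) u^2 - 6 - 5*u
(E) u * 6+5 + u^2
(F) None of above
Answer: B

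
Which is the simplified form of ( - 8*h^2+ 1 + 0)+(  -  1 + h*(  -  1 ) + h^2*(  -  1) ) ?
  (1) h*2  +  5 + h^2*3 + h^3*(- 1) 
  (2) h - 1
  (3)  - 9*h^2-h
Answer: 3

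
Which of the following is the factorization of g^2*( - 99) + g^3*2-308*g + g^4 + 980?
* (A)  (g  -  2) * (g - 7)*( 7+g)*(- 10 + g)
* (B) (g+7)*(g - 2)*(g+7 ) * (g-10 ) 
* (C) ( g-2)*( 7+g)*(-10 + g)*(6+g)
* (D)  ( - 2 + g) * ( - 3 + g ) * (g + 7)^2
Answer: B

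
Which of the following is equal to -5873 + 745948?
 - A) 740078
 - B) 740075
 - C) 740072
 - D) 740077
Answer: B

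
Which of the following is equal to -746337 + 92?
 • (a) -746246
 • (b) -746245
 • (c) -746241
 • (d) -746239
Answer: b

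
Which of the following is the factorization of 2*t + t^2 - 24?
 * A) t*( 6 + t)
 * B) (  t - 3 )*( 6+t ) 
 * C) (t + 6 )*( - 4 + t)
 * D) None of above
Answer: C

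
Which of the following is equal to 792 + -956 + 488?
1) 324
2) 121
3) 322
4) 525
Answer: 1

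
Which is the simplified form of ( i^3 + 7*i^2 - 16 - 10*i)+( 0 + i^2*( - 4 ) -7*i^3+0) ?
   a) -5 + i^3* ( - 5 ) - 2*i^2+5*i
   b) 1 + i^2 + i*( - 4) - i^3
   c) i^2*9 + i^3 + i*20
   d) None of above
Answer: d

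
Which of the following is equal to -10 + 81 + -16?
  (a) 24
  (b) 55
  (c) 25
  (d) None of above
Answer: b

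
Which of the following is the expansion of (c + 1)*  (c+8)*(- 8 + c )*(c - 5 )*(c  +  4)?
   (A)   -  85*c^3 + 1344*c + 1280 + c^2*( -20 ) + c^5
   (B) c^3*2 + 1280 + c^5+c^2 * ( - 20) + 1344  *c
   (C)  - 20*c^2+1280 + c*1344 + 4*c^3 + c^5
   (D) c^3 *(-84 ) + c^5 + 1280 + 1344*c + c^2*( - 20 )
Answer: A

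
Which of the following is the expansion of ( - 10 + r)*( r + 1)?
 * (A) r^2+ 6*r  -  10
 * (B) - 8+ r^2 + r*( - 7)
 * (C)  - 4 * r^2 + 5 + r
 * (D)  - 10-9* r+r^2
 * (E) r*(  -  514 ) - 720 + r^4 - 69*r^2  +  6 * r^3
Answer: D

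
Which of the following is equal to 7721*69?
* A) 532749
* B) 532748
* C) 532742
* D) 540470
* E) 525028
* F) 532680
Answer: A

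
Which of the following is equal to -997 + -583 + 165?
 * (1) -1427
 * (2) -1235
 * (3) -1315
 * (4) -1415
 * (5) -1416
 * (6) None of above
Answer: 4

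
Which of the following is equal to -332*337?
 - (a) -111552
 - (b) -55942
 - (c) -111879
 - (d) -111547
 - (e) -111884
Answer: e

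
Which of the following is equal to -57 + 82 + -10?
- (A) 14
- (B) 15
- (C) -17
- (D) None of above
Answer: B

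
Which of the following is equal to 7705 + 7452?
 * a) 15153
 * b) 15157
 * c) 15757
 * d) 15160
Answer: b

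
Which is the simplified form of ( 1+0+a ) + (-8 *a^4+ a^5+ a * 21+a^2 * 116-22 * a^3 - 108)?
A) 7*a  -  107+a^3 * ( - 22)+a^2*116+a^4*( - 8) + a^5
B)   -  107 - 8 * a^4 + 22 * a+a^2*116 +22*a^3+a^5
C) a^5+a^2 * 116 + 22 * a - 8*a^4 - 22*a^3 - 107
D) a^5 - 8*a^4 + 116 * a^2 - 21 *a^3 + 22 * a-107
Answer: C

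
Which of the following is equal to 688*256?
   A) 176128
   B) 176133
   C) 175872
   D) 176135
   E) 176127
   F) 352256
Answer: A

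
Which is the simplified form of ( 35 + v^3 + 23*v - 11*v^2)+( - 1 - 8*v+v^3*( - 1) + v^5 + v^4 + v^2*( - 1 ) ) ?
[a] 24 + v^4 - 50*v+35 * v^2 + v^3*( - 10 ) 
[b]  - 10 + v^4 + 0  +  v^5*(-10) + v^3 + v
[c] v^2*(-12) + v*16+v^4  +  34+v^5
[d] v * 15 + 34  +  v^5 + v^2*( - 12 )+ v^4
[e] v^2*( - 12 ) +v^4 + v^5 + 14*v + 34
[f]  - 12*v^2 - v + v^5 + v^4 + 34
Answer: d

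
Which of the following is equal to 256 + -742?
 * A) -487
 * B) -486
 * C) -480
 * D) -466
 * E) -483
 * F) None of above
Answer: B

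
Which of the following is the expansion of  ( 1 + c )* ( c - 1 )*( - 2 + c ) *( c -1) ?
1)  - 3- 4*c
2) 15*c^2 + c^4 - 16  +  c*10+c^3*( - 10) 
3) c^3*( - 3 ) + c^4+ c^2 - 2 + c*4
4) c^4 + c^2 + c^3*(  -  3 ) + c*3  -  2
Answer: 4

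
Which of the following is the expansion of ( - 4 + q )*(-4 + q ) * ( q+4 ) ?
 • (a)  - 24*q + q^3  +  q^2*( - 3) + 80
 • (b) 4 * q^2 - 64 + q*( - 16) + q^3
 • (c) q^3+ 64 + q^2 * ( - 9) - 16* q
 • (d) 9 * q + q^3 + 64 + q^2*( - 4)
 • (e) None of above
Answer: e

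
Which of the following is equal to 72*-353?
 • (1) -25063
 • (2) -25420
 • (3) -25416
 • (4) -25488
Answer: 3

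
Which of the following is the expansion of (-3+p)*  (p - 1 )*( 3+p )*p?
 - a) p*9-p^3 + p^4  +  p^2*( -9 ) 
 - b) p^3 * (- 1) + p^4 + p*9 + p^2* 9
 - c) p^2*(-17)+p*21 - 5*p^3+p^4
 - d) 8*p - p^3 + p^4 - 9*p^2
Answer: a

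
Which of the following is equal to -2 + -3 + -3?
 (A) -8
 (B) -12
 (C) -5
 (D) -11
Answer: A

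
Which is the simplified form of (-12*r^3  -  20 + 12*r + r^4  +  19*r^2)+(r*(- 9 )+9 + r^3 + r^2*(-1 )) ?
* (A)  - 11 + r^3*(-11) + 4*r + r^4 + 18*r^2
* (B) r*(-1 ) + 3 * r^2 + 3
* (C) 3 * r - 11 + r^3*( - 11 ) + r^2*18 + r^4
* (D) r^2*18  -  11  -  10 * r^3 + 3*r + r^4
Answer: C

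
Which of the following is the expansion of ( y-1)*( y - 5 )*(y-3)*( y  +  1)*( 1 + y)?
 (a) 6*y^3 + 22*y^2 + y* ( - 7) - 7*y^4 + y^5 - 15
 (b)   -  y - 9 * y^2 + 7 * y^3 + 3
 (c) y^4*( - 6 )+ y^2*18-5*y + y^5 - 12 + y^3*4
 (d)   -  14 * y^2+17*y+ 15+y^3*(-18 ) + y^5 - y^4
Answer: a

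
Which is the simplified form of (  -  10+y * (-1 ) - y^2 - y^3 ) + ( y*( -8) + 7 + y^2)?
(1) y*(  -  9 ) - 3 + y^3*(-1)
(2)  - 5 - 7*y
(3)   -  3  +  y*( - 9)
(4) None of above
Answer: 1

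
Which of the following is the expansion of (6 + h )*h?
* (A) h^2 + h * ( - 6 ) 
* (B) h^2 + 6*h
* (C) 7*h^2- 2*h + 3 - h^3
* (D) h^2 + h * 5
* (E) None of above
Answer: B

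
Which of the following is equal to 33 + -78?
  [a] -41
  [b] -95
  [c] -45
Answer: c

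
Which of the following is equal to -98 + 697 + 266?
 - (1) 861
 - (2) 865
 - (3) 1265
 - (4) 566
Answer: 2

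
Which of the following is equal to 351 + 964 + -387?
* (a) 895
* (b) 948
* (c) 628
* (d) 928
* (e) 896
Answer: d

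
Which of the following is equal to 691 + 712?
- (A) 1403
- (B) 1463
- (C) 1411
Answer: A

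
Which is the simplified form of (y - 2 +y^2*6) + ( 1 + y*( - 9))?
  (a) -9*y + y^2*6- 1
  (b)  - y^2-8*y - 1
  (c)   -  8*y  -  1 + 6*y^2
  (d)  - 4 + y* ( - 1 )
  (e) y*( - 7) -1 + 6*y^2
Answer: c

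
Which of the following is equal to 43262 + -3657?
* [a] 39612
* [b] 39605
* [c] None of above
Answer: b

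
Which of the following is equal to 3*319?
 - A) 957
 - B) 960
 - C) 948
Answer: A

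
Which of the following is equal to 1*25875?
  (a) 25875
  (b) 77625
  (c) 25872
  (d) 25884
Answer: a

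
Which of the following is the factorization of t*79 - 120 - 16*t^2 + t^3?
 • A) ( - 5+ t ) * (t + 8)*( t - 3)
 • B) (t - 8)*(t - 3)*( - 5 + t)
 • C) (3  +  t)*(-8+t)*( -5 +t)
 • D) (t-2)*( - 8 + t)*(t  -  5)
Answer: B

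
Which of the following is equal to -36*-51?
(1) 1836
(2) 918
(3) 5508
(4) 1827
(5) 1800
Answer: 1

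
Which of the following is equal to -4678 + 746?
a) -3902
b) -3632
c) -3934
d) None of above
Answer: d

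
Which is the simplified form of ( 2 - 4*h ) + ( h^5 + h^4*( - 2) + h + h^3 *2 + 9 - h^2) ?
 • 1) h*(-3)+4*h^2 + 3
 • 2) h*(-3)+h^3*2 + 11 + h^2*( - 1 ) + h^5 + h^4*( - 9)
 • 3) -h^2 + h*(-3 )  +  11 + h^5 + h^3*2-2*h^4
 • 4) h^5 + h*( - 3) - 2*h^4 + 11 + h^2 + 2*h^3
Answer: 3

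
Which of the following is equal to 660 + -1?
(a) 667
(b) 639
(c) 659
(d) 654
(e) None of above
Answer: c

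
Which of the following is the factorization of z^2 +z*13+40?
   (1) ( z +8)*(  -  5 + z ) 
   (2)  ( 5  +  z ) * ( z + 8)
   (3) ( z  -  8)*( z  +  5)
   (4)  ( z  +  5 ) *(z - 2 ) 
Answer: 2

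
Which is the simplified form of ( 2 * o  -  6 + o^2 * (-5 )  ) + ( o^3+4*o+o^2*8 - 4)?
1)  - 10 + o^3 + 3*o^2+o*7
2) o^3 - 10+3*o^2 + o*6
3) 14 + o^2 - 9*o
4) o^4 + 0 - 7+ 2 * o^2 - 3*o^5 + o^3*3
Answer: 2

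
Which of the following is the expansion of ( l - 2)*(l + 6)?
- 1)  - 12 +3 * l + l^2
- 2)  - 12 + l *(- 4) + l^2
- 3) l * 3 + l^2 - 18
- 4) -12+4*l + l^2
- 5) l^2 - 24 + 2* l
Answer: 4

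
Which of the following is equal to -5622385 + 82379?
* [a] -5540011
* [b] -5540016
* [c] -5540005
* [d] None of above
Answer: d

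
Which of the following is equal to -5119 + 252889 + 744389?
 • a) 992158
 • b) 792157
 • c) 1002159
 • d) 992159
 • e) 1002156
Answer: d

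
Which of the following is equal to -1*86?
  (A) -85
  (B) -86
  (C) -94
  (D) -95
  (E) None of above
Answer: B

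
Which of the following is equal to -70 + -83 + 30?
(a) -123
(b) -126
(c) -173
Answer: a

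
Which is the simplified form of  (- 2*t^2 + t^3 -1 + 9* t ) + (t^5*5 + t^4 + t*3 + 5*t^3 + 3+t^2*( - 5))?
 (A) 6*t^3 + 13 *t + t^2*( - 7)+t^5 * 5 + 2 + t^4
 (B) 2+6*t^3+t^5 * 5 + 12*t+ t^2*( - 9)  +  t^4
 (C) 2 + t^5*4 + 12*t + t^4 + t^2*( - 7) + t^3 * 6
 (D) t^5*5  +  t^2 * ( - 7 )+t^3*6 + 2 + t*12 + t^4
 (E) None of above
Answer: D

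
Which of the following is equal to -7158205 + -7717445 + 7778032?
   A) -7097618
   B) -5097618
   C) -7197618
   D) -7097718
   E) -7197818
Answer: A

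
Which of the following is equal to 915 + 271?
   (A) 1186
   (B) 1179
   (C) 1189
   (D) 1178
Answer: A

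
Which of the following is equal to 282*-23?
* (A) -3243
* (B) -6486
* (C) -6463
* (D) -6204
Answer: B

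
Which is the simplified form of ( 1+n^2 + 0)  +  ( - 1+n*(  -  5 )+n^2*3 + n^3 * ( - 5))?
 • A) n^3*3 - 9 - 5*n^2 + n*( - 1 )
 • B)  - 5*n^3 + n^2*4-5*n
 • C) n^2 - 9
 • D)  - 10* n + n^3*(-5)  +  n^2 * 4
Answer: B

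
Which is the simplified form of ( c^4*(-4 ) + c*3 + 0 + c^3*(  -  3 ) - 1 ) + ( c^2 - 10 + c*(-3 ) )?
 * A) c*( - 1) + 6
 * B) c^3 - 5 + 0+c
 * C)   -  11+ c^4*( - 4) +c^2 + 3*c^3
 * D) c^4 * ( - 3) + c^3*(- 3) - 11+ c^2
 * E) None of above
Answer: E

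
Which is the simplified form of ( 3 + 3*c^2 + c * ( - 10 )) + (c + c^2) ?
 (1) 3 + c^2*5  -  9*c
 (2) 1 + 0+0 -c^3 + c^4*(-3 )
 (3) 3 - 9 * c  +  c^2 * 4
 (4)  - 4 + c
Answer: 3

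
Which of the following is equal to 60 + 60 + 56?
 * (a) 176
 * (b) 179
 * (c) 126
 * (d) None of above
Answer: a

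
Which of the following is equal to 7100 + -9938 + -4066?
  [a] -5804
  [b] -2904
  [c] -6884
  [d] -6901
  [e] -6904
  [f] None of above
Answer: e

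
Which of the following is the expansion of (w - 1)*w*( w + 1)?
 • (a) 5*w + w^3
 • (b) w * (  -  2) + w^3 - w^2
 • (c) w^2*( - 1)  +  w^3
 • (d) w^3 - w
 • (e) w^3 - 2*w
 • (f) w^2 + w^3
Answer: d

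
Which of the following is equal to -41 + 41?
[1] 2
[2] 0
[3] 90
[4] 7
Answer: 2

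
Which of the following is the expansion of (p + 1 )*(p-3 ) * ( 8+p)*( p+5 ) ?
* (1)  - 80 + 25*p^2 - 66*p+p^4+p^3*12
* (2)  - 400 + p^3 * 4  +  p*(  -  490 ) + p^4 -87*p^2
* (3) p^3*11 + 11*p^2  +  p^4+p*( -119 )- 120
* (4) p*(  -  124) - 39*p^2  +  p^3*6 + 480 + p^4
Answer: 3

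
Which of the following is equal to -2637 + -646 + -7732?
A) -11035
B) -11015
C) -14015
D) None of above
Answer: B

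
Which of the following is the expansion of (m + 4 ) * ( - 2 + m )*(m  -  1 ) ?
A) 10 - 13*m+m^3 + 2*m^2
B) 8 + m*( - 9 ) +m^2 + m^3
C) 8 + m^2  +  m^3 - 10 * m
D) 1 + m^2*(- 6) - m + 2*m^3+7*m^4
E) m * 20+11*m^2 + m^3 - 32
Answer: C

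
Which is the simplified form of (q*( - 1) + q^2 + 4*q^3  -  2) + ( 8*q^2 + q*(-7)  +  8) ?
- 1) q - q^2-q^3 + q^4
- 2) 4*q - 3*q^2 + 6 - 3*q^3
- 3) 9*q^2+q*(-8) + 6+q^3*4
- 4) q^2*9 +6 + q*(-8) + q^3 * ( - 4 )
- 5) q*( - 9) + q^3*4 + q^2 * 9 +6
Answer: 3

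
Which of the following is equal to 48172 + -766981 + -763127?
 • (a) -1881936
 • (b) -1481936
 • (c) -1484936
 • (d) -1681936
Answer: b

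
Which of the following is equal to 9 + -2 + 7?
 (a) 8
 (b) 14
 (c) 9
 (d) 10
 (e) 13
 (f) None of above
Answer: b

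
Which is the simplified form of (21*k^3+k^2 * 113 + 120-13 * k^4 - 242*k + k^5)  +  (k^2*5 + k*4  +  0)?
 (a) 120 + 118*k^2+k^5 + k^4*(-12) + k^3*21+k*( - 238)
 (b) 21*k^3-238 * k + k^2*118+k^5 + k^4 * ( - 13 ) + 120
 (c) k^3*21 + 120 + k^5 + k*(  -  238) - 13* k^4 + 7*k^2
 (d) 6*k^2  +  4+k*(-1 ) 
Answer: b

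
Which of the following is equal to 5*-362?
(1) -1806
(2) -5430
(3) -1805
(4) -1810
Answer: 4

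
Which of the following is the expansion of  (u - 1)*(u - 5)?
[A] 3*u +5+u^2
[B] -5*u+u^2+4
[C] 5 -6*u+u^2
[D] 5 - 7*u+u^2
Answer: C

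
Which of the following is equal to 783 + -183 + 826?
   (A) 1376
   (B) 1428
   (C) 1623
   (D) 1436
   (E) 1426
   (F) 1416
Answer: E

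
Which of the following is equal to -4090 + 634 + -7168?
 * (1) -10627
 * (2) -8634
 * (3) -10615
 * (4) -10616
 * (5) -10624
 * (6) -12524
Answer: 5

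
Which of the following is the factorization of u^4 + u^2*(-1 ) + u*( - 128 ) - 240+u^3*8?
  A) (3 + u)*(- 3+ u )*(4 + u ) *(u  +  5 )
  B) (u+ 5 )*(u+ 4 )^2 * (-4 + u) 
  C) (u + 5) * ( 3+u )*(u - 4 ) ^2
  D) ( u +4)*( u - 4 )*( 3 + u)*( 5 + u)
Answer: D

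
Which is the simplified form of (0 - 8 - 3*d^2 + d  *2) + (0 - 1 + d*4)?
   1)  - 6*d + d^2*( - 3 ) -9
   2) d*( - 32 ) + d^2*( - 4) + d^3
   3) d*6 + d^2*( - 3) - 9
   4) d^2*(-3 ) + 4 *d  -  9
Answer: 3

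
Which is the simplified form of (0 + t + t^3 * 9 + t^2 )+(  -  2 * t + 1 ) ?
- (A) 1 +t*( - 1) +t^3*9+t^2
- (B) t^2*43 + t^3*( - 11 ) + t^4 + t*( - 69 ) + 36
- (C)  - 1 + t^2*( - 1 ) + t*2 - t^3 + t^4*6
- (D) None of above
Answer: A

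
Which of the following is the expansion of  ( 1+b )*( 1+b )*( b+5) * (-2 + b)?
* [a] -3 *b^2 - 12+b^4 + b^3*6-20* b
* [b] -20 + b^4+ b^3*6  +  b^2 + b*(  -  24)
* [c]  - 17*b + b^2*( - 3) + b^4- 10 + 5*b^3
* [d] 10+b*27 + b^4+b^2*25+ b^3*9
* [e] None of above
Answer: c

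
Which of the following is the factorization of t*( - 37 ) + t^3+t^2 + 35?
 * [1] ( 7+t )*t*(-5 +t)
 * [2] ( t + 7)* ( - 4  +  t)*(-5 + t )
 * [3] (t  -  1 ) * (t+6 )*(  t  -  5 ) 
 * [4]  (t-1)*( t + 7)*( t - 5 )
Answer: 4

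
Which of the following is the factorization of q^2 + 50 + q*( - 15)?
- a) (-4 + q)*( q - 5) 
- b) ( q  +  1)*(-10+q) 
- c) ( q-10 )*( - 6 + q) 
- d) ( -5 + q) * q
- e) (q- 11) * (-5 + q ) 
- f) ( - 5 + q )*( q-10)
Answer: f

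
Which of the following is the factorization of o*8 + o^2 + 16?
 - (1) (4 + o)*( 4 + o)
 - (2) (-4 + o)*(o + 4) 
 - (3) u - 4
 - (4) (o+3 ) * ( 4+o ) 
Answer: 1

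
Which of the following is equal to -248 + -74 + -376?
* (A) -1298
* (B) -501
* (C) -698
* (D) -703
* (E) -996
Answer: C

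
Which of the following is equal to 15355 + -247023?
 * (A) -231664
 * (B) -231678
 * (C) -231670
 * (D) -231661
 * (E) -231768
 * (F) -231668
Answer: F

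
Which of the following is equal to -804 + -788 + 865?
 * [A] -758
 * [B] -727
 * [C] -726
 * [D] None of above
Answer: B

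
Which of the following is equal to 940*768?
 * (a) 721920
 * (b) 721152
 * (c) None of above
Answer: a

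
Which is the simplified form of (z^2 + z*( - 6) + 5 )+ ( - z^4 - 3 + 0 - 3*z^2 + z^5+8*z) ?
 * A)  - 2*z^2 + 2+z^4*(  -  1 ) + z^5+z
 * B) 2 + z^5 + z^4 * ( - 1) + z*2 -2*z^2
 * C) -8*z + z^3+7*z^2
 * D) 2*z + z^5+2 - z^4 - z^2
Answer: B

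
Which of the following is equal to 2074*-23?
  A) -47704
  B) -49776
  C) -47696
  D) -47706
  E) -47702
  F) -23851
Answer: E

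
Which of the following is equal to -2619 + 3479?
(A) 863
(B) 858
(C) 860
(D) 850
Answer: C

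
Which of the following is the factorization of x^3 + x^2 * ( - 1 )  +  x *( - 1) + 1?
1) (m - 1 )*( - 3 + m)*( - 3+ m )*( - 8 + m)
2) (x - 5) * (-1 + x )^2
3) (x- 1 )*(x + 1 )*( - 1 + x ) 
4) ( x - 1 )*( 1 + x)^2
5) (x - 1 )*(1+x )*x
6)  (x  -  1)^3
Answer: 3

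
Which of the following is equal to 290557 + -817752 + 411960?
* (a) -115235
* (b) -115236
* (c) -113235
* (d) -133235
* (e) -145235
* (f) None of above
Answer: a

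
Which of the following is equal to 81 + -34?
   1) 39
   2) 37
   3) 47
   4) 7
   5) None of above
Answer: 3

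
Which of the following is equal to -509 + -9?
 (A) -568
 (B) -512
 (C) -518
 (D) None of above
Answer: C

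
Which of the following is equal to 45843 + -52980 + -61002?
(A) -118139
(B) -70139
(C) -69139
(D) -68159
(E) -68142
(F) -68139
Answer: F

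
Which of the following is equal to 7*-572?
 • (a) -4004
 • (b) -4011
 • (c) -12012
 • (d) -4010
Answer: a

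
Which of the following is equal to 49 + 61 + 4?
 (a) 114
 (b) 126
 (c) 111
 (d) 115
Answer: a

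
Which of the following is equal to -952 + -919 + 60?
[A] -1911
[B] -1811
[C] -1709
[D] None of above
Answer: B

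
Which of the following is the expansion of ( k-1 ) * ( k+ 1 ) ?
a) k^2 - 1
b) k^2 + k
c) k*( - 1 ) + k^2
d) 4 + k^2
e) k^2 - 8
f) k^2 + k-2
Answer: a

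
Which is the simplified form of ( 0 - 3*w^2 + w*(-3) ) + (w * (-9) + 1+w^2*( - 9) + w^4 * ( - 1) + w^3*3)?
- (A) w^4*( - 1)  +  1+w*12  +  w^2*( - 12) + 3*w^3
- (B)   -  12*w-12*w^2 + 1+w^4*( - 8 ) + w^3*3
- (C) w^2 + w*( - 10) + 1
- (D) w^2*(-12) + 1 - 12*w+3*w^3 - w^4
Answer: D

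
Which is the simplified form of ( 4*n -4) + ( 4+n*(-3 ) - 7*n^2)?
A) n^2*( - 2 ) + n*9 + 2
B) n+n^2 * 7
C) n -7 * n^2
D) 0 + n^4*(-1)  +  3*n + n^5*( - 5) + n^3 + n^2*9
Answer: C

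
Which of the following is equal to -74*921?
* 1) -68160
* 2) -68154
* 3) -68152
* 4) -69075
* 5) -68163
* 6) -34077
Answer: 2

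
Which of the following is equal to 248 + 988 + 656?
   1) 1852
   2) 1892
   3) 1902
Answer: 2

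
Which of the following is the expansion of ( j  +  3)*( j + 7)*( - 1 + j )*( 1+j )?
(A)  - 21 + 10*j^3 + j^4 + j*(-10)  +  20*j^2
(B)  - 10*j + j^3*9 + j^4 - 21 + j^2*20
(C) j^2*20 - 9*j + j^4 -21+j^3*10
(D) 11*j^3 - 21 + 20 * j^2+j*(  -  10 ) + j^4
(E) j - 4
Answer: A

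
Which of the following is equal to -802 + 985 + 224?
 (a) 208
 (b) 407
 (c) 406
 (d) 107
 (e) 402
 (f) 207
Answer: b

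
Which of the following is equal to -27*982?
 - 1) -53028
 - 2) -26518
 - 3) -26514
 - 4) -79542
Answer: 3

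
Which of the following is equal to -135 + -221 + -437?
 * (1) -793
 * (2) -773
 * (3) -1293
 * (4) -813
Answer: 1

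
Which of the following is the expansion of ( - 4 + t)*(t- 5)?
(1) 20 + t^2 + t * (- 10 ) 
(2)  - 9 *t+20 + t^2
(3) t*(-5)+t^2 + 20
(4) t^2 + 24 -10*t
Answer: 2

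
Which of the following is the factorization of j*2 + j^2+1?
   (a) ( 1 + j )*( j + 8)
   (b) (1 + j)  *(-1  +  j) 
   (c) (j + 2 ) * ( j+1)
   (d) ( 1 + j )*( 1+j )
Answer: d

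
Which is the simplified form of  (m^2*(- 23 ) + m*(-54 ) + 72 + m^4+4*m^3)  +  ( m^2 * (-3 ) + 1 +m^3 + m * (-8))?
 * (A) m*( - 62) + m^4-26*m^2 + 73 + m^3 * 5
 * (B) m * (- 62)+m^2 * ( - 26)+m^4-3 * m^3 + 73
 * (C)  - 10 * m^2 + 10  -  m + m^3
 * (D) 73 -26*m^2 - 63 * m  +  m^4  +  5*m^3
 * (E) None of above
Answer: A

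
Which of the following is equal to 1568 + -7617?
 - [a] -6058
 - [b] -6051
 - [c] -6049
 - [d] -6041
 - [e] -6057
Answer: c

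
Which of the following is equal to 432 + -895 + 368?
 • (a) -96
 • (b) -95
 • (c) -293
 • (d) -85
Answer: b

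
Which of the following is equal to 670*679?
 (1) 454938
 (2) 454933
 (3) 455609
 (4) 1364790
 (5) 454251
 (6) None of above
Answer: 6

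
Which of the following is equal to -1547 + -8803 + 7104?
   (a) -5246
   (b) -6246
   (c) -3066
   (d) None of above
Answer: d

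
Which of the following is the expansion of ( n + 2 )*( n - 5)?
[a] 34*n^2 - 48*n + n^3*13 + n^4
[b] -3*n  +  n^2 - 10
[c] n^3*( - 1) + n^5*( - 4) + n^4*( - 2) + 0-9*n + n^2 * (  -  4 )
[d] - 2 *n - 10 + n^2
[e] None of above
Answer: b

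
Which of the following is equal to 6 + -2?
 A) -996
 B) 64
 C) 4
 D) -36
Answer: C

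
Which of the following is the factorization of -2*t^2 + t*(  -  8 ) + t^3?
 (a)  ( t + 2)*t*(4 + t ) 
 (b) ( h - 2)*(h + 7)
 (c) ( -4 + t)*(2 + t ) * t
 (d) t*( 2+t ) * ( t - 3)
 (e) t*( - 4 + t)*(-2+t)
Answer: c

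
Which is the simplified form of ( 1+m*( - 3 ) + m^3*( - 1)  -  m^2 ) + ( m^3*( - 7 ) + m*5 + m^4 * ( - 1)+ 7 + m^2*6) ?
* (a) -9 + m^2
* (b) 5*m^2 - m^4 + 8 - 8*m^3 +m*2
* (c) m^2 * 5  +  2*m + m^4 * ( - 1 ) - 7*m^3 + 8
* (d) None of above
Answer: b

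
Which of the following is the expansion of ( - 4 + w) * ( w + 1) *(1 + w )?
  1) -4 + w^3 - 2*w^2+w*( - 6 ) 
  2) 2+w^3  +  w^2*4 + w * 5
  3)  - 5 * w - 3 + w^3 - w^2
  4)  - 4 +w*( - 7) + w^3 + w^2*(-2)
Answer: 4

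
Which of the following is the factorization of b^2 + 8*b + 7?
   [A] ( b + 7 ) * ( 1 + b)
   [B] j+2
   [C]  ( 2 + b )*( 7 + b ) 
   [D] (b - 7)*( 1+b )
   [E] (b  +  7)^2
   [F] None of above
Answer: A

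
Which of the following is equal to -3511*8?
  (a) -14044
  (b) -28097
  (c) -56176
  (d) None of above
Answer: d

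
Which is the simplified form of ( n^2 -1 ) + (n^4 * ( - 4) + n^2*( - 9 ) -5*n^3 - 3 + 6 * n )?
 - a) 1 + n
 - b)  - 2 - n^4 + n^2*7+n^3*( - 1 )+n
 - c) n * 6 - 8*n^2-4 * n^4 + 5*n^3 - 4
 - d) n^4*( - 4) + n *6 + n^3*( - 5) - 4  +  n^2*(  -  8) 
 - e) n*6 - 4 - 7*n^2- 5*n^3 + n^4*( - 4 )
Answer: d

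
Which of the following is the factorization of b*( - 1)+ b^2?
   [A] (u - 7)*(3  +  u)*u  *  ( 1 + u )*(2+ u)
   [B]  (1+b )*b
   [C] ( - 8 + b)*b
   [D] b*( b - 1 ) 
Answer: D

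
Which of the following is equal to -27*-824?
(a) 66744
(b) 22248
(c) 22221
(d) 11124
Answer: b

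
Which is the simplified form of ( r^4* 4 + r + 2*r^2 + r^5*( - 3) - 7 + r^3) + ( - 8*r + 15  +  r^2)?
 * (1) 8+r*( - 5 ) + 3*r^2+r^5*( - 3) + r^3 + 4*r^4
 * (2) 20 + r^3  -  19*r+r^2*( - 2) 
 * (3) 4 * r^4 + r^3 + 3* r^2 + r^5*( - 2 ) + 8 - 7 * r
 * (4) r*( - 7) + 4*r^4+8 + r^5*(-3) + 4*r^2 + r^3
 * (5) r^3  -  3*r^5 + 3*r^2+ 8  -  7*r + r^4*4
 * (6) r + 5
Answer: 5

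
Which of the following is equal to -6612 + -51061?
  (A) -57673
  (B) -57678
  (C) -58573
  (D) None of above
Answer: A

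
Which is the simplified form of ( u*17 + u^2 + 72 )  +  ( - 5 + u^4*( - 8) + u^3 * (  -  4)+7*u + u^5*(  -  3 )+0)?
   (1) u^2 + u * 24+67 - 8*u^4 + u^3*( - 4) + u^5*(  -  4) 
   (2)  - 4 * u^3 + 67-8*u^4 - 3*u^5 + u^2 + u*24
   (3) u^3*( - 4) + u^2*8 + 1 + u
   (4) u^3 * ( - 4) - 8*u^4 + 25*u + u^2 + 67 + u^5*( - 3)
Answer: 2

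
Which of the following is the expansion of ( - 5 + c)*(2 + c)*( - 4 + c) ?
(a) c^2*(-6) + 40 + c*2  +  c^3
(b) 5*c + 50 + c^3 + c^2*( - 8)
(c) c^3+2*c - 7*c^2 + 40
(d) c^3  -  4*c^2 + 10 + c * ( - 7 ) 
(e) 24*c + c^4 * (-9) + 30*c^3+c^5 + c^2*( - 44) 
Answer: c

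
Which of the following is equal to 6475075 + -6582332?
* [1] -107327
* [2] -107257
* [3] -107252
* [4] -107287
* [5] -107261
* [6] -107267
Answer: 2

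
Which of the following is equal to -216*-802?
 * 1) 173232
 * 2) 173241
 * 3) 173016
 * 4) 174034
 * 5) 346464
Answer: 1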